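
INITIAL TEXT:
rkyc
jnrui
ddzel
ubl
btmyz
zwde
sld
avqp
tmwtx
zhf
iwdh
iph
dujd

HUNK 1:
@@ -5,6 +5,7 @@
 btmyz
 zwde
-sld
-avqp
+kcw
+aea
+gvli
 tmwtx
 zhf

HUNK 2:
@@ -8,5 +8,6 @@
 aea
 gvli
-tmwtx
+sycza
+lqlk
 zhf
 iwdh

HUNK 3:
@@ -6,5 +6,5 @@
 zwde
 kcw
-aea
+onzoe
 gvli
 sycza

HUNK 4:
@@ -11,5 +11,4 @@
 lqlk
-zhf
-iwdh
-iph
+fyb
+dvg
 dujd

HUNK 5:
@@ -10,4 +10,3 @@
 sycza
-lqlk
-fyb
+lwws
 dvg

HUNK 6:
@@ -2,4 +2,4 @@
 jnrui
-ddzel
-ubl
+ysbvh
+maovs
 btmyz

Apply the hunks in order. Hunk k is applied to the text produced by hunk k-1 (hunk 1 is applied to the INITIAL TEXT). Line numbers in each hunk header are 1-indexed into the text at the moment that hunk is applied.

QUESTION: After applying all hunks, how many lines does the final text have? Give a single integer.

Answer: 13

Derivation:
Hunk 1: at line 5 remove [sld,avqp] add [kcw,aea,gvli] -> 14 lines: rkyc jnrui ddzel ubl btmyz zwde kcw aea gvli tmwtx zhf iwdh iph dujd
Hunk 2: at line 8 remove [tmwtx] add [sycza,lqlk] -> 15 lines: rkyc jnrui ddzel ubl btmyz zwde kcw aea gvli sycza lqlk zhf iwdh iph dujd
Hunk 3: at line 6 remove [aea] add [onzoe] -> 15 lines: rkyc jnrui ddzel ubl btmyz zwde kcw onzoe gvli sycza lqlk zhf iwdh iph dujd
Hunk 4: at line 11 remove [zhf,iwdh,iph] add [fyb,dvg] -> 14 lines: rkyc jnrui ddzel ubl btmyz zwde kcw onzoe gvli sycza lqlk fyb dvg dujd
Hunk 5: at line 10 remove [lqlk,fyb] add [lwws] -> 13 lines: rkyc jnrui ddzel ubl btmyz zwde kcw onzoe gvli sycza lwws dvg dujd
Hunk 6: at line 2 remove [ddzel,ubl] add [ysbvh,maovs] -> 13 lines: rkyc jnrui ysbvh maovs btmyz zwde kcw onzoe gvli sycza lwws dvg dujd
Final line count: 13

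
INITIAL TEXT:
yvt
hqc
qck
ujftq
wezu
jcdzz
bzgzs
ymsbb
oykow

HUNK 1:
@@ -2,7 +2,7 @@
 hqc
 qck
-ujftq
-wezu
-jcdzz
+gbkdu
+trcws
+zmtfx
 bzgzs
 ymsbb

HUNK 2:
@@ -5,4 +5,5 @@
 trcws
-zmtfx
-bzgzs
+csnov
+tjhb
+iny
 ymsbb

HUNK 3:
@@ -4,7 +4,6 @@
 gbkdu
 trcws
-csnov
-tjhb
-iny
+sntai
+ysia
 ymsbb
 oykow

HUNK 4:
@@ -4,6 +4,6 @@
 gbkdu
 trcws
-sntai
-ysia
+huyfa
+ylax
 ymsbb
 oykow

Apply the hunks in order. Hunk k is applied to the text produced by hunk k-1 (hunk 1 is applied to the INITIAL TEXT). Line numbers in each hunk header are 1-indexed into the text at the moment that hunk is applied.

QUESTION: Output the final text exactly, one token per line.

Hunk 1: at line 2 remove [ujftq,wezu,jcdzz] add [gbkdu,trcws,zmtfx] -> 9 lines: yvt hqc qck gbkdu trcws zmtfx bzgzs ymsbb oykow
Hunk 2: at line 5 remove [zmtfx,bzgzs] add [csnov,tjhb,iny] -> 10 lines: yvt hqc qck gbkdu trcws csnov tjhb iny ymsbb oykow
Hunk 3: at line 4 remove [csnov,tjhb,iny] add [sntai,ysia] -> 9 lines: yvt hqc qck gbkdu trcws sntai ysia ymsbb oykow
Hunk 4: at line 4 remove [sntai,ysia] add [huyfa,ylax] -> 9 lines: yvt hqc qck gbkdu trcws huyfa ylax ymsbb oykow

Answer: yvt
hqc
qck
gbkdu
trcws
huyfa
ylax
ymsbb
oykow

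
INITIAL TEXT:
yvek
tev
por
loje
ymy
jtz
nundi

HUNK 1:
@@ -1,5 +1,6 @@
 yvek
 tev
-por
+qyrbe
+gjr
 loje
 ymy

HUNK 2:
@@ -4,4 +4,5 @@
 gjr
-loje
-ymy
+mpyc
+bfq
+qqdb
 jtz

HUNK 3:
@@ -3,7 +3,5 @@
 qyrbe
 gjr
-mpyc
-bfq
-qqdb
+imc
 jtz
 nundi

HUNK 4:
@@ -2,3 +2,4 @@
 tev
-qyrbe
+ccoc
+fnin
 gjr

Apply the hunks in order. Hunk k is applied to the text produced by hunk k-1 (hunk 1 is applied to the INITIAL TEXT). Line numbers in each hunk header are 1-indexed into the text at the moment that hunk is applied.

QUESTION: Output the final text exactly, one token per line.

Answer: yvek
tev
ccoc
fnin
gjr
imc
jtz
nundi

Derivation:
Hunk 1: at line 1 remove [por] add [qyrbe,gjr] -> 8 lines: yvek tev qyrbe gjr loje ymy jtz nundi
Hunk 2: at line 4 remove [loje,ymy] add [mpyc,bfq,qqdb] -> 9 lines: yvek tev qyrbe gjr mpyc bfq qqdb jtz nundi
Hunk 3: at line 3 remove [mpyc,bfq,qqdb] add [imc] -> 7 lines: yvek tev qyrbe gjr imc jtz nundi
Hunk 4: at line 2 remove [qyrbe] add [ccoc,fnin] -> 8 lines: yvek tev ccoc fnin gjr imc jtz nundi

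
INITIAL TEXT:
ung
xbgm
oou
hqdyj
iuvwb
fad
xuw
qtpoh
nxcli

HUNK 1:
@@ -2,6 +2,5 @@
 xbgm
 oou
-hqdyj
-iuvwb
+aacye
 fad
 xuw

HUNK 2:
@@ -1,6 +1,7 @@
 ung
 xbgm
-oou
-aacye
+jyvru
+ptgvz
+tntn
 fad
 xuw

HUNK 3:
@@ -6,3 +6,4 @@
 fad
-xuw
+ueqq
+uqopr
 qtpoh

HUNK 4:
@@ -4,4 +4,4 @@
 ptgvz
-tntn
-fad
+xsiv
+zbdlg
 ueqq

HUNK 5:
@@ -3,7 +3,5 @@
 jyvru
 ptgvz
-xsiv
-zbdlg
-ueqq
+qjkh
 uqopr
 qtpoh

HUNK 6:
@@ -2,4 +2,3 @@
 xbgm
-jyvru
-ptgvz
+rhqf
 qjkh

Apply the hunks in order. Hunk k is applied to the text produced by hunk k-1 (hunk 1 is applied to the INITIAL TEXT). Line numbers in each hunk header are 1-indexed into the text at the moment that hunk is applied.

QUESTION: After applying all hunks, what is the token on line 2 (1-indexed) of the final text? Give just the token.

Answer: xbgm

Derivation:
Hunk 1: at line 2 remove [hqdyj,iuvwb] add [aacye] -> 8 lines: ung xbgm oou aacye fad xuw qtpoh nxcli
Hunk 2: at line 1 remove [oou,aacye] add [jyvru,ptgvz,tntn] -> 9 lines: ung xbgm jyvru ptgvz tntn fad xuw qtpoh nxcli
Hunk 3: at line 6 remove [xuw] add [ueqq,uqopr] -> 10 lines: ung xbgm jyvru ptgvz tntn fad ueqq uqopr qtpoh nxcli
Hunk 4: at line 4 remove [tntn,fad] add [xsiv,zbdlg] -> 10 lines: ung xbgm jyvru ptgvz xsiv zbdlg ueqq uqopr qtpoh nxcli
Hunk 5: at line 3 remove [xsiv,zbdlg,ueqq] add [qjkh] -> 8 lines: ung xbgm jyvru ptgvz qjkh uqopr qtpoh nxcli
Hunk 6: at line 2 remove [jyvru,ptgvz] add [rhqf] -> 7 lines: ung xbgm rhqf qjkh uqopr qtpoh nxcli
Final line 2: xbgm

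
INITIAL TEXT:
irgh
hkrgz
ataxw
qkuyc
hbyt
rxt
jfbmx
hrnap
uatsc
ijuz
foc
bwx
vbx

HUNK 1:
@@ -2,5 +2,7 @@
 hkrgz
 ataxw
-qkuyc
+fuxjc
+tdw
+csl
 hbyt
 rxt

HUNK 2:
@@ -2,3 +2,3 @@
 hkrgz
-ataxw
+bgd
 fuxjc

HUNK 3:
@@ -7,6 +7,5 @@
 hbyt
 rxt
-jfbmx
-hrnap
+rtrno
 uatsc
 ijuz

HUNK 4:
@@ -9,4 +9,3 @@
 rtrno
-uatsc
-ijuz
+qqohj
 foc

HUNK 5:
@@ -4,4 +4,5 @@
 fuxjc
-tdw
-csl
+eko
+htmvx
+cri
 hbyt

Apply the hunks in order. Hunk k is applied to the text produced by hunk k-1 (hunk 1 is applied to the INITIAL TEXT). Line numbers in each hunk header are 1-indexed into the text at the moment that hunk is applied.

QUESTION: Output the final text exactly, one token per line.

Hunk 1: at line 2 remove [qkuyc] add [fuxjc,tdw,csl] -> 15 lines: irgh hkrgz ataxw fuxjc tdw csl hbyt rxt jfbmx hrnap uatsc ijuz foc bwx vbx
Hunk 2: at line 2 remove [ataxw] add [bgd] -> 15 lines: irgh hkrgz bgd fuxjc tdw csl hbyt rxt jfbmx hrnap uatsc ijuz foc bwx vbx
Hunk 3: at line 7 remove [jfbmx,hrnap] add [rtrno] -> 14 lines: irgh hkrgz bgd fuxjc tdw csl hbyt rxt rtrno uatsc ijuz foc bwx vbx
Hunk 4: at line 9 remove [uatsc,ijuz] add [qqohj] -> 13 lines: irgh hkrgz bgd fuxjc tdw csl hbyt rxt rtrno qqohj foc bwx vbx
Hunk 5: at line 4 remove [tdw,csl] add [eko,htmvx,cri] -> 14 lines: irgh hkrgz bgd fuxjc eko htmvx cri hbyt rxt rtrno qqohj foc bwx vbx

Answer: irgh
hkrgz
bgd
fuxjc
eko
htmvx
cri
hbyt
rxt
rtrno
qqohj
foc
bwx
vbx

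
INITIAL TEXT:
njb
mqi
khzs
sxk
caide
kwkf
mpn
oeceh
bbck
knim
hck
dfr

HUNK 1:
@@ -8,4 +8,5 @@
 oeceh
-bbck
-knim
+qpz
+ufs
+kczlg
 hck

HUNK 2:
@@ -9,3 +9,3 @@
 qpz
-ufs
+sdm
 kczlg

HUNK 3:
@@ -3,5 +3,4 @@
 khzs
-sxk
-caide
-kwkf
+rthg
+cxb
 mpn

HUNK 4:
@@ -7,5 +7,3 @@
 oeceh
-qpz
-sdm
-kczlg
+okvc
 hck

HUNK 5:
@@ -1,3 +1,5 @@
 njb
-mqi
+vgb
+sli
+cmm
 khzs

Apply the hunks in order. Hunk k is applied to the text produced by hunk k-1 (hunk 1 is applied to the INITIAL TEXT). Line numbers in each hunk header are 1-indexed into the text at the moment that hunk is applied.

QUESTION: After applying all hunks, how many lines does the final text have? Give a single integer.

Hunk 1: at line 8 remove [bbck,knim] add [qpz,ufs,kczlg] -> 13 lines: njb mqi khzs sxk caide kwkf mpn oeceh qpz ufs kczlg hck dfr
Hunk 2: at line 9 remove [ufs] add [sdm] -> 13 lines: njb mqi khzs sxk caide kwkf mpn oeceh qpz sdm kczlg hck dfr
Hunk 3: at line 3 remove [sxk,caide,kwkf] add [rthg,cxb] -> 12 lines: njb mqi khzs rthg cxb mpn oeceh qpz sdm kczlg hck dfr
Hunk 4: at line 7 remove [qpz,sdm,kczlg] add [okvc] -> 10 lines: njb mqi khzs rthg cxb mpn oeceh okvc hck dfr
Hunk 5: at line 1 remove [mqi] add [vgb,sli,cmm] -> 12 lines: njb vgb sli cmm khzs rthg cxb mpn oeceh okvc hck dfr
Final line count: 12

Answer: 12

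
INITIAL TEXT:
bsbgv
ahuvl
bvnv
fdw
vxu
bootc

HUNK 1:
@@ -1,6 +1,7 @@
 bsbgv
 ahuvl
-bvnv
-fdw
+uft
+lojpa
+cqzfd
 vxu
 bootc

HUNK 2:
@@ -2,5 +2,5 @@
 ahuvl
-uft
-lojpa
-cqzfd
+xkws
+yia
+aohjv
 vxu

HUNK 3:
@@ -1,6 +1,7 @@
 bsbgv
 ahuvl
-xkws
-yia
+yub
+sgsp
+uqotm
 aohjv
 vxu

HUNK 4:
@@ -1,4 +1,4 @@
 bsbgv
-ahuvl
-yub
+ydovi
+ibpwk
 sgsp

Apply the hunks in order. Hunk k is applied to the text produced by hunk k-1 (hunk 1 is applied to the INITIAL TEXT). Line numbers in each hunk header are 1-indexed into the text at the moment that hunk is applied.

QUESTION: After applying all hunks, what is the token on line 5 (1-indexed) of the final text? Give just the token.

Hunk 1: at line 1 remove [bvnv,fdw] add [uft,lojpa,cqzfd] -> 7 lines: bsbgv ahuvl uft lojpa cqzfd vxu bootc
Hunk 2: at line 2 remove [uft,lojpa,cqzfd] add [xkws,yia,aohjv] -> 7 lines: bsbgv ahuvl xkws yia aohjv vxu bootc
Hunk 3: at line 1 remove [xkws,yia] add [yub,sgsp,uqotm] -> 8 lines: bsbgv ahuvl yub sgsp uqotm aohjv vxu bootc
Hunk 4: at line 1 remove [ahuvl,yub] add [ydovi,ibpwk] -> 8 lines: bsbgv ydovi ibpwk sgsp uqotm aohjv vxu bootc
Final line 5: uqotm

Answer: uqotm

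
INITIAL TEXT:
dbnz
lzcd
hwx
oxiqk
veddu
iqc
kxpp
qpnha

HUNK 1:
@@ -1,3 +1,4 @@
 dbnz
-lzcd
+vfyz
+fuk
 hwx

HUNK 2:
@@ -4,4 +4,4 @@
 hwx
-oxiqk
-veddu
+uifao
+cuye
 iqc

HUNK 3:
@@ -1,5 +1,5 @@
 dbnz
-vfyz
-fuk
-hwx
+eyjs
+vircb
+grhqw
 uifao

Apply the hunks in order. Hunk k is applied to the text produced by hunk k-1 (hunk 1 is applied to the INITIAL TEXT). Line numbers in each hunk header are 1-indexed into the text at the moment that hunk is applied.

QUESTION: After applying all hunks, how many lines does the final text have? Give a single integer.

Hunk 1: at line 1 remove [lzcd] add [vfyz,fuk] -> 9 lines: dbnz vfyz fuk hwx oxiqk veddu iqc kxpp qpnha
Hunk 2: at line 4 remove [oxiqk,veddu] add [uifao,cuye] -> 9 lines: dbnz vfyz fuk hwx uifao cuye iqc kxpp qpnha
Hunk 3: at line 1 remove [vfyz,fuk,hwx] add [eyjs,vircb,grhqw] -> 9 lines: dbnz eyjs vircb grhqw uifao cuye iqc kxpp qpnha
Final line count: 9

Answer: 9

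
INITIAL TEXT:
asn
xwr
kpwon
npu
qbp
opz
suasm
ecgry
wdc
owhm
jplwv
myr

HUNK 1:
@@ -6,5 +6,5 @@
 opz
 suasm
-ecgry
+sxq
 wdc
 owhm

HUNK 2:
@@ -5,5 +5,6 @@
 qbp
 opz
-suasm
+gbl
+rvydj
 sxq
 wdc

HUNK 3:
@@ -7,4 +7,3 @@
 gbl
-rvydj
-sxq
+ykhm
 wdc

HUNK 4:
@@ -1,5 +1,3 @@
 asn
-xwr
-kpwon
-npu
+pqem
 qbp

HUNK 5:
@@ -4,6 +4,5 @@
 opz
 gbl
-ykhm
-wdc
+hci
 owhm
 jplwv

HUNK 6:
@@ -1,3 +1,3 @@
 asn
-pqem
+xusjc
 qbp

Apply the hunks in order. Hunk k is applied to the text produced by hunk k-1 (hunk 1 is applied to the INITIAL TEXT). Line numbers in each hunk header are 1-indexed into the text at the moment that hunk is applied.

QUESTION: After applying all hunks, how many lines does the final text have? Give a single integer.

Answer: 9

Derivation:
Hunk 1: at line 6 remove [ecgry] add [sxq] -> 12 lines: asn xwr kpwon npu qbp opz suasm sxq wdc owhm jplwv myr
Hunk 2: at line 5 remove [suasm] add [gbl,rvydj] -> 13 lines: asn xwr kpwon npu qbp opz gbl rvydj sxq wdc owhm jplwv myr
Hunk 3: at line 7 remove [rvydj,sxq] add [ykhm] -> 12 lines: asn xwr kpwon npu qbp opz gbl ykhm wdc owhm jplwv myr
Hunk 4: at line 1 remove [xwr,kpwon,npu] add [pqem] -> 10 lines: asn pqem qbp opz gbl ykhm wdc owhm jplwv myr
Hunk 5: at line 4 remove [ykhm,wdc] add [hci] -> 9 lines: asn pqem qbp opz gbl hci owhm jplwv myr
Hunk 6: at line 1 remove [pqem] add [xusjc] -> 9 lines: asn xusjc qbp opz gbl hci owhm jplwv myr
Final line count: 9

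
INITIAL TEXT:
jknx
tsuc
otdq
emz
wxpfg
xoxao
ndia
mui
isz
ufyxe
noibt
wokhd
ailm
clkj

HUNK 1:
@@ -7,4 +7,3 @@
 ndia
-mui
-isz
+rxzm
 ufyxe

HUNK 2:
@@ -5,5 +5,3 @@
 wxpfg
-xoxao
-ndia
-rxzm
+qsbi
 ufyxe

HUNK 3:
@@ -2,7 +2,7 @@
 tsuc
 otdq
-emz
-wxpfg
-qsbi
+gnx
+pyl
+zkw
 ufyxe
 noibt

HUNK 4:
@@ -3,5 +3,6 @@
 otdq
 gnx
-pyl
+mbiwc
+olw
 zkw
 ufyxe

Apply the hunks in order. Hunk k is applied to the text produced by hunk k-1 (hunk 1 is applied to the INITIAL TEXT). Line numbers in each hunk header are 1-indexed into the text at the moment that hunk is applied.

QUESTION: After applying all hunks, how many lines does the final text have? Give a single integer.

Hunk 1: at line 7 remove [mui,isz] add [rxzm] -> 13 lines: jknx tsuc otdq emz wxpfg xoxao ndia rxzm ufyxe noibt wokhd ailm clkj
Hunk 2: at line 5 remove [xoxao,ndia,rxzm] add [qsbi] -> 11 lines: jknx tsuc otdq emz wxpfg qsbi ufyxe noibt wokhd ailm clkj
Hunk 3: at line 2 remove [emz,wxpfg,qsbi] add [gnx,pyl,zkw] -> 11 lines: jknx tsuc otdq gnx pyl zkw ufyxe noibt wokhd ailm clkj
Hunk 4: at line 3 remove [pyl] add [mbiwc,olw] -> 12 lines: jknx tsuc otdq gnx mbiwc olw zkw ufyxe noibt wokhd ailm clkj
Final line count: 12

Answer: 12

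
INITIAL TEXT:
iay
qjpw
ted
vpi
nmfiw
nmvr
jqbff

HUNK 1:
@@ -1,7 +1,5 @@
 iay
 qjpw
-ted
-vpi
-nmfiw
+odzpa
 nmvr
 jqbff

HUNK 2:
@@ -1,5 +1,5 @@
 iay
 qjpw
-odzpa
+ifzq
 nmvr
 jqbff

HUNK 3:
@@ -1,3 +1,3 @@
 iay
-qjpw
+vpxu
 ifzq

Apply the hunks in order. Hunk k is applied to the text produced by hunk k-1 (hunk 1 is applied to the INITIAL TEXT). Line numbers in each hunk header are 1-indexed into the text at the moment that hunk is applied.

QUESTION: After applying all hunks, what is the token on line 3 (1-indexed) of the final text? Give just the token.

Hunk 1: at line 1 remove [ted,vpi,nmfiw] add [odzpa] -> 5 lines: iay qjpw odzpa nmvr jqbff
Hunk 2: at line 1 remove [odzpa] add [ifzq] -> 5 lines: iay qjpw ifzq nmvr jqbff
Hunk 3: at line 1 remove [qjpw] add [vpxu] -> 5 lines: iay vpxu ifzq nmvr jqbff
Final line 3: ifzq

Answer: ifzq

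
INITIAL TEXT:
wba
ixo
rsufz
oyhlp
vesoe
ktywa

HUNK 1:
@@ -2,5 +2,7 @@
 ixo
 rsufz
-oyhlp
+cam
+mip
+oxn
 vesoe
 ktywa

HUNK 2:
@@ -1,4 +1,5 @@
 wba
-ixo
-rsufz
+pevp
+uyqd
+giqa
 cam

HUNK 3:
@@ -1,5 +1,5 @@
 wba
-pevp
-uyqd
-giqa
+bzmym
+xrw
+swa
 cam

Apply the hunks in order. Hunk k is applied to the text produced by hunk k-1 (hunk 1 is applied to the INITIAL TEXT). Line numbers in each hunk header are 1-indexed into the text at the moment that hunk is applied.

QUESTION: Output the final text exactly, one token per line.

Hunk 1: at line 2 remove [oyhlp] add [cam,mip,oxn] -> 8 lines: wba ixo rsufz cam mip oxn vesoe ktywa
Hunk 2: at line 1 remove [ixo,rsufz] add [pevp,uyqd,giqa] -> 9 lines: wba pevp uyqd giqa cam mip oxn vesoe ktywa
Hunk 3: at line 1 remove [pevp,uyqd,giqa] add [bzmym,xrw,swa] -> 9 lines: wba bzmym xrw swa cam mip oxn vesoe ktywa

Answer: wba
bzmym
xrw
swa
cam
mip
oxn
vesoe
ktywa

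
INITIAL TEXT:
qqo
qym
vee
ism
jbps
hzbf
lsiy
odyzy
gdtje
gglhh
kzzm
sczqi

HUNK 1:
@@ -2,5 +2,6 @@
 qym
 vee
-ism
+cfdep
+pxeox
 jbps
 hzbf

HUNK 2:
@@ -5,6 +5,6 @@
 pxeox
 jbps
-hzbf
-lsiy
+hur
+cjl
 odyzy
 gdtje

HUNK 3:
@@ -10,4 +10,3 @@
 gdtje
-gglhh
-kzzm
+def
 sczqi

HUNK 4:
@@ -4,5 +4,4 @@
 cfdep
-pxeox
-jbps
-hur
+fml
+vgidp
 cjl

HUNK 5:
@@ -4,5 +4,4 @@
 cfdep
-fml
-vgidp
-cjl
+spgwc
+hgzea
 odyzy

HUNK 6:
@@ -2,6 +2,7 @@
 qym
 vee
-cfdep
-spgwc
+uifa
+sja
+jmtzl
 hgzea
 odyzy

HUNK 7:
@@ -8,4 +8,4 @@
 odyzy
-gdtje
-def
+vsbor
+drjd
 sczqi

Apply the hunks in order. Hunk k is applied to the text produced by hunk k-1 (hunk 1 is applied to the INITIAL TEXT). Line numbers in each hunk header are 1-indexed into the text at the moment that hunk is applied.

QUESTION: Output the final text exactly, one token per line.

Hunk 1: at line 2 remove [ism] add [cfdep,pxeox] -> 13 lines: qqo qym vee cfdep pxeox jbps hzbf lsiy odyzy gdtje gglhh kzzm sczqi
Hunk 2: at line 5 remove [hzbf,lsiy] add [hur,cjl] -> 13 lines: qqo qym vee cfdep pxeox jbps hur cjl odyzy gdtje gglhh kzzm sczqi
Hunk 3: at line 10 remove [gglhh,kzzm] add [def] -> 12 lines: qqo qym vee cfdep pxeox jbps hur cjl odyzy gdtje def sczqi
Hunk 4: at line 4 remove [pxeox,jbps,hur] add [fml,vgidp] -> 11 lines: qqo qym vee cfdep fml vgidp cjl odyzy gdtje def sczqi
Hunk 5: at line 4 remove [fml,vgidp,cjl] add [spgwc,hgzea] -> 10 lines: qqo qym vee cfdep spgwc hgzea odyzy gdtje def sczqi
Hunk 6: at line 2 remove [cfdep,spgwc] add [uifa,sja,jmtzl] -> 11 lines: qqo qym vee uifa sja jmtzl hgzea odyzy gdtje def sczqi
Hunk 7: at line 8 remove [gdtje,def] add [vsbor,drjd] -> 11 lines: qqo qym vee uifa sja jmtzl hgzea odyzy vsbor drjd sczqi

Answer: qqo
qym
vee
uifa
sja
jmtzl
hgzea
odyzy
vsbor
drjd
sczqi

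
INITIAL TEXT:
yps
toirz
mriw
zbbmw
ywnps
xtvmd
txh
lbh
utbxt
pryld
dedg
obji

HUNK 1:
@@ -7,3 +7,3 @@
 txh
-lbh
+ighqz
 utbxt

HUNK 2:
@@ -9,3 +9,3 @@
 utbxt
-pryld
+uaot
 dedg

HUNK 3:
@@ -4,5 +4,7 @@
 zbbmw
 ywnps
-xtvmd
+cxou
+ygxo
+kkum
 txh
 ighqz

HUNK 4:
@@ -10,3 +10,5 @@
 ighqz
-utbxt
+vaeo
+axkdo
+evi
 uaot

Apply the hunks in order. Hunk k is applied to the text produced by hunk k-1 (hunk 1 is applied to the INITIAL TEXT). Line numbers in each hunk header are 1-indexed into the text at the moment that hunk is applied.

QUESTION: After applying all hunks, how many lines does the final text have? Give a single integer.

Answer: 16

Derivation:
Hunk 1: at line 7 remove [lbh] add [ighqz] -> 12 lines: yps toirz mriw zbbmw ywnps xtvmd txh ighqz utbxt pryld dedg obji
Hunk 2: at line 9 remove [pryld] add [uaot] -> 12 lines: yps toirz mriw zbbmw ywnps xtvmd txh ighqz utbxt uaot dedg obji
Hunk 3: at line 4 remove [xtvmd] add [cxou,ygxo,kkum] -> 14 lines: yps toirz mriw zbbmw ywnps cxou ygxo kkum txh ighqz utbxt uaot dedg obji
Hunk 4: at line 10 remove [utbxt] add [vaeo,axkdo,evi] -> 16 lines: yps toirz mriw zbbmw ywnps cxou ygxo kkum txh ighqz vaeo axkdo evi uaot dedg obji
Final line count: 16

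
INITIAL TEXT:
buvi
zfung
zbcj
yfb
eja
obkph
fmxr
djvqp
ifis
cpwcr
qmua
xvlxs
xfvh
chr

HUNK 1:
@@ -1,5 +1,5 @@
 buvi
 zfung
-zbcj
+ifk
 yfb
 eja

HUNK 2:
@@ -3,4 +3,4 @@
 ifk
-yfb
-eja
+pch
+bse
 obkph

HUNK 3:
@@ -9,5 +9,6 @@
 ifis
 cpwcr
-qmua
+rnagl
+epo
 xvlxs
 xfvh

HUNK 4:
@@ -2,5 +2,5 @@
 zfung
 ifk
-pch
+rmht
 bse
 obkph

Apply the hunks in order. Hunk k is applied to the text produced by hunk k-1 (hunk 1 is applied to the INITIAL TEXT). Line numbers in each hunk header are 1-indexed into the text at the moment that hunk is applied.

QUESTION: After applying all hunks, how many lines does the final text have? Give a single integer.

Answer: 15

Derivation:
Hunk 1: at line 1 remove [zbcj] add [ifk] -> 14 lines: buvi zfung ifk yfb eja obkph fmxr djvqp ifis cpwcr qmua xvlxs xfvh chr
Hunk 2: at line 3 remove [yfb,eja] add [pch,bse] -> 14 lines: buvi zfung ifk pch bse obkph fmxr djvqp ifis cpwcr qmua xvlxs xfvh chr
Hunk 3: at line 9 remove [qmua] add [rnagl,epo] -> 15 lines: buvi zfung ifk pch bse obkph fmxr djvqp ifis cpwcr rnagl epo xvlxs xfvh chr
Hunk 4: at line 2 remove [pch] add [rmht] -> 15 lines: buvi zfung ifk rmht bse obkph fmxr djvqp ifis cpwcr rnagl epo xvlxs xfvh chr
Final line count: 15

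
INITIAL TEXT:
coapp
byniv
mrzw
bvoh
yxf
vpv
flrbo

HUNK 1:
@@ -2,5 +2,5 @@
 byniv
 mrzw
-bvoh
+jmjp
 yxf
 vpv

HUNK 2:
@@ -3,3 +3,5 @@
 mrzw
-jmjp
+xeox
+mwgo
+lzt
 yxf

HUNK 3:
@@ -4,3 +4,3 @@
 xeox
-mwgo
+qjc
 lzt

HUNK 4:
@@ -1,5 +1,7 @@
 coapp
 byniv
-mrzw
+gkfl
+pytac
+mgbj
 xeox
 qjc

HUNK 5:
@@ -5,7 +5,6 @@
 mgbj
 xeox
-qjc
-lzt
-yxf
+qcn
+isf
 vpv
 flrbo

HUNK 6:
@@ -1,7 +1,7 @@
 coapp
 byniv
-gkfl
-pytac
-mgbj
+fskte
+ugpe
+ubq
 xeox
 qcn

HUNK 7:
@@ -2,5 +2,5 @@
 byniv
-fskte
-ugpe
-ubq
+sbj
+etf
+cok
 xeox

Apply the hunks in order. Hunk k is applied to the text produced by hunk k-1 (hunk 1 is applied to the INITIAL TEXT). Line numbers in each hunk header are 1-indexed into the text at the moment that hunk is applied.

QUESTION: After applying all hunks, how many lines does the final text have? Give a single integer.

Answer: 10

Derivation:
Hunk 1: at line 2 remove [bvoh] add [jmjp] -> 7 lines: coapp byniv mrzw jmjp yxf vpv flrbo
Hunk 2: at line 3 remove [jmjp] add [xeox,mwgo,lzt] -> 9 lines: coapp byniv mrzw xeox mwgo lzt yxf vpv flrbo
Hunk 3: at line 4 remove [mwgo] add [qjc] -> 9 lines: coapp byniv mrzw xeox qjc lzt yxf vpv flrbo
Hunk 4: at line 1 remove [mrzw] add [gkfl,pytac,mgbj] -> 11 lines: coapp byniv gkfl pytac mgbj xeox qjc lzt yxf vpv flrbo
Hunk 5: at line 5 remove [qjc,lzt,yxf] add [qcn,isf] -> 10 lines: coapp byniv gkfl pytac mgbj xeox qcn isf vpv flrbo
Hunk 6: at line 1 remove [gkfl,pytac,mgbj] add [fskte,ugpe,ubq] -> 10 lines: coapp byniv fskte ugpe ubq xeox qcn isf vpv flrbo
Hunk 7: at line 2 remove [fskte,ugpe,ubq] add [sbj,etf,cok] -> 10 lines: coapp byniv sbj etf cok xeox qcn isf vpv flrbo
Final line count: 10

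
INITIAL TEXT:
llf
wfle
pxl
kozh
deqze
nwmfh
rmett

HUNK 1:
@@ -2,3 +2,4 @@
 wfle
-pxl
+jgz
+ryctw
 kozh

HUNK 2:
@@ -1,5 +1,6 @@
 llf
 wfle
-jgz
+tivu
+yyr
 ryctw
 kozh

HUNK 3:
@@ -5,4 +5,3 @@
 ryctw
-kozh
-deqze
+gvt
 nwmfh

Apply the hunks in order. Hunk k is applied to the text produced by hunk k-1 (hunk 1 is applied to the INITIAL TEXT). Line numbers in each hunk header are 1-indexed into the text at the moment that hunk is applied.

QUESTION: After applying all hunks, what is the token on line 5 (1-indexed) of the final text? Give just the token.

Answer: ryctw

Derivation:
Hunk 1: at line 2 remove [pxl] add [jgz,ryctw] -> 8 lines: llf wfle jgz ryctw kozh deqze nwmfh rmett
Hunk 2: at line 1 remove [jgz] add [tivu,yyr] -> 9 lines: llf wfle tivu yyr ryctw kozh deqze nwmfh rmett
Hunk 3: at line 5 remove [kozh,deqze] add [gvt] -> 8 lines: llf wfle tivu yyr ryctw gvt nwmfh rmett
Final line 5: ryctw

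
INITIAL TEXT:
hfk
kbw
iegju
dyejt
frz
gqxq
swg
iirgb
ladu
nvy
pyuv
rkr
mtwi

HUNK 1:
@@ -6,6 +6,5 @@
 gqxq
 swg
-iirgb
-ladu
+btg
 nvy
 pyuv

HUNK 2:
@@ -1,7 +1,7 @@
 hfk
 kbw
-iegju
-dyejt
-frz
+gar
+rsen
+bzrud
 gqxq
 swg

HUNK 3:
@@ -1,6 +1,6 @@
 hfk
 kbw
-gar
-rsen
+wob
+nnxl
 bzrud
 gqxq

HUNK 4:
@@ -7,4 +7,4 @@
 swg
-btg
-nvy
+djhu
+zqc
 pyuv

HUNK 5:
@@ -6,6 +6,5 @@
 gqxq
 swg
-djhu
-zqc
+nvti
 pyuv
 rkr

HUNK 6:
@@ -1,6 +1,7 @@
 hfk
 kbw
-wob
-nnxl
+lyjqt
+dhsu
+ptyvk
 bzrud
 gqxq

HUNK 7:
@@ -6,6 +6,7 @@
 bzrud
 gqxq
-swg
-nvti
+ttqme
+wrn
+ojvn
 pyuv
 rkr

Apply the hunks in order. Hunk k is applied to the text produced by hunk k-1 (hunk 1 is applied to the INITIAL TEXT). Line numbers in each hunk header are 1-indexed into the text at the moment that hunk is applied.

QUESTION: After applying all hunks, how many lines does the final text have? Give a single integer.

Hunk 1: at line 6 remove [iirgb,ladu] add [btg] -> 12 lines: hfk kbw iegju dyejt frz gqxq swg btg nvy pyuv rkr mtwi
Hunk 2: at line 1 remove [iegju,dyejt,frz] add [gar,rsen,bzrud] -> 12 lines: hfk kbw gar rsen bzrud gqxq swg btg nvy pyuv rkr mtwi
Hunk 3: at line 1 remove [gar,rsen] add [wob,nnxl] -> 12 lines: hfk kbw wob nnxl bzrud gqxq swg btg nvy pyuv rkr mtwi
Hunk 4: at line 7 remove [btg,nvy] add [djhu,zqc] -> 12 lines: hfk kbw wob nnxl bzrud gqxq swg djhu zqc pyuv rkr mtwi
Hunk 5: at line 6 remove [djhu,zqc] add [nvti] -> 11 lines: hfk kbw wob nnxl bzrud gqxq swg nvti pyuv rkr mtwi
Hunk 6: at line 1 remove [wob,nnxl] add [lyjqt,dhsu,ptyvk] -> 12 lines: hfk kbw lyjqt dhsu ptyvk bzrud gqxq swg nvti pyuv rkr mtwi
Hunk 7: at line 6 remove [swg,nvti] add [ttqme,wrn,ojvn] -> 13 lines: hfk kbw lyjqt dhsu ptyvk bzrud gqxq ttqme wrn ojvn pyuv rkr mtwi
Final line count: 13

Answer: 13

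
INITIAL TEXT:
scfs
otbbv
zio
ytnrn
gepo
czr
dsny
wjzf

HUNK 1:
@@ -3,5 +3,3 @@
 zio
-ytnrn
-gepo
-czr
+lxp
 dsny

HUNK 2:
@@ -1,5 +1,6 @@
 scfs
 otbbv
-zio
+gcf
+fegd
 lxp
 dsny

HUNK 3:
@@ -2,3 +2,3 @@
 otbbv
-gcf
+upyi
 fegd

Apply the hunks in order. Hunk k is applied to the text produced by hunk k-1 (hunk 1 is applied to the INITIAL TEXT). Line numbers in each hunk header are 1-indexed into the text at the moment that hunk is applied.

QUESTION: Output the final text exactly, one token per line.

Answer: scfs
otbbv
upyi
fegd
lxp
dsny
wjzf

Derivation:
Hunk 1: at line 3 remove [ytnrn,gepo,czr] add [lxp] -> 6 lines: scfs otbbv zio lxp dsny wjzf
Hunk 2: at line 1 remove [zio] add [gcf,fegd] -> 7 lines: scfs otbbv gcf fegd lxp dsny wjzf
Hunk 3: at line 2 remove [gcf] add [upyi] -> 7 lines: scfs otbbv upyi fegd lxp dsny wjzf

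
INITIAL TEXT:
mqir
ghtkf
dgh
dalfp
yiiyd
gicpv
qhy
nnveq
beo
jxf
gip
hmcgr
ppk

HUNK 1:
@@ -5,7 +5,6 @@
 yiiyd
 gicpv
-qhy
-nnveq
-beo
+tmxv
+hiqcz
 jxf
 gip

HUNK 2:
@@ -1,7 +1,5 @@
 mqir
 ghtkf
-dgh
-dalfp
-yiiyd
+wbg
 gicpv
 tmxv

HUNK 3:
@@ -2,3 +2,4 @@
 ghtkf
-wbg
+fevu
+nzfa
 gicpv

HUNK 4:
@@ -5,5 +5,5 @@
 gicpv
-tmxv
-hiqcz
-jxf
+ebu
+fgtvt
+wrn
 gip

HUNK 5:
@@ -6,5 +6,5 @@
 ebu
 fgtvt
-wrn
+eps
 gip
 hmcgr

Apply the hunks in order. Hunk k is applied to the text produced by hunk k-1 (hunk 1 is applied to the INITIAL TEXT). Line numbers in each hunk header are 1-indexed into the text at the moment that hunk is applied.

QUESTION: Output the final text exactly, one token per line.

Hunk 1: at line 5 remove [qhy,nnveq,beo] add [tmxv,hiqcz] -> 12 lines: mqir ghtkf dgh dalfp yiiyd gicpv tmxv hiqcz jxf gip hmcgr ppk
Hunk 2: at line 1 remove [dgh,dalfp,yiiyd] add [wbg] -> 10 lines: mqir ghtkf wbg gicpv tmxv hiqcz jxf gip hmcgr ppk
Hunk 3: at line 2 remove [wbg] add [fevu,nzfa] -> 11 lines: mqir ghtkf fevu nzfa gicpv tmxv hiqcz jxf gip hmcgr ppk
Hunk 4: at line 5 remove [tmxv,hiqcz,jxf] add [ebu,fgtvt,wrn] -> 11 lines: mqir ghtkf fevu nzfa gicpv ebu fgtvt wrn gip hmcgr ppk
Hunk 5: at line 6 remove [wrn] add [eps] -> 11 lines: mqir ghtkf fevu nzfa gicpv ebu fgtvt eps gip hmcgr ppk

Answer: mqir
ghtkf
fevu
nzfa
gicpv
ebu
fgtvt
eps
gip
hmcgr
ppk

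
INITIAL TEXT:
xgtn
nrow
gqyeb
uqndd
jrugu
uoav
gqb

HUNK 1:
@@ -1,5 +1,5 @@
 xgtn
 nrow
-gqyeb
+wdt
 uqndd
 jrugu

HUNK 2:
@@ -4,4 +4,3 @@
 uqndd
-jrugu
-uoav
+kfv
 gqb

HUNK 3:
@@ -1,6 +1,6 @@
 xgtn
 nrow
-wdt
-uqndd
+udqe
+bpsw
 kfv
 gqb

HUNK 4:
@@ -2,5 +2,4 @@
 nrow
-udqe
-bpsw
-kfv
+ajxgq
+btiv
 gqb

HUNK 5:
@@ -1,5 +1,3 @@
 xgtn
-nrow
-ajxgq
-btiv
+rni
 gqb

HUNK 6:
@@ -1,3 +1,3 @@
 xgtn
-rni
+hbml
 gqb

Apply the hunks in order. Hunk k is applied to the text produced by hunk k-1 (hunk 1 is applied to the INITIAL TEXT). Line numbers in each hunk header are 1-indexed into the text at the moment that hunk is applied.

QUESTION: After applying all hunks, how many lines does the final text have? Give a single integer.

Answer: 3

Derivation:
Hunk 1: at line 1 remove [gqyeb] add [wdt] -> 7 lines: xgtn nrow wdt uqndd jrugu uoav gqb
Hunk 2: at line 4 remove [jrugu,uoav] add [kfv] -> 6 lines: xgtn nrow wdt uqndd kfv gqb
Hunk 3: at line 1 remove [wdt,uqndd] add [udqe,bpsw] -> 6 lines: xgtn nrow udqe bpsw kfv gqb
Hunk 4: at line 2 remove [udqe,bpsw,kfv] add [ajxgq,btiv] -> 5 lines: xgtn nrow ajxgq btiv gqb
Hunk 5: at line 1 remove [nrow,ajxgq,btiv] add [rni] -> 3 lines: xgtn rni gqb
Hunk 6: at line 1 remove [rni] add [hbml] -> 3 lines: xgtn hbml gqb
Final line count: 3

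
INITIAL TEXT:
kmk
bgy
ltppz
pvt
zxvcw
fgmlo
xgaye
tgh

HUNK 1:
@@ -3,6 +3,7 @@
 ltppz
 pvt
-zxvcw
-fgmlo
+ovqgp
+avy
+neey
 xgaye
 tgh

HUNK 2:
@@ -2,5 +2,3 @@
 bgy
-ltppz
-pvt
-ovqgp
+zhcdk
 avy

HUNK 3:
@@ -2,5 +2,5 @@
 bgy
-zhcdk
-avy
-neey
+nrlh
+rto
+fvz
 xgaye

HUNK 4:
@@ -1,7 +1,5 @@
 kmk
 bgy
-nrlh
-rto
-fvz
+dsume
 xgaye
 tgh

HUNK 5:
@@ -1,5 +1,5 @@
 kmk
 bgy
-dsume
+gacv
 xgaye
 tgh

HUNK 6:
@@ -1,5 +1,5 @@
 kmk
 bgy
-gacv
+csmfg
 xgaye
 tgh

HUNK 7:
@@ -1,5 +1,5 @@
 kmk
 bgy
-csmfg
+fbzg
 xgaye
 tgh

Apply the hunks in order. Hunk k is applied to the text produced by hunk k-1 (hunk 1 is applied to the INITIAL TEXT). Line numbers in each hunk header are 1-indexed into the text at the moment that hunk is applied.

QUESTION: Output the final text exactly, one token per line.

Hunk 1: at line 3 remove [zxvcw,fgmlo] add [ovqgp,avy,neey] -> 9 lines: kmk bgy ltppz pvt ovqgp avy neey xgaye tgh
Hunk 2: at line 2 remove [ltppz,pvt,ovqgp] add [zhcdk] -> 7 lines: kmk bgy zhcdk avy neey xgaye tgh
Hunk 3: at line 2 remove [zhcdk,avy,neey] add [nrlh,rto,fvz] -> 7 lines: kmk bgy nrlh rto fvz xgaye tgh
Hunk 4: at line 1 remove [nrlh,rto,fvz] add [dsume] -> 5 lines: kmk bgy dsume xgaye tgh
Hunk 5: at line 1 remove [dsume] add [gacv] -> 5 lines: kmk bgy gacv xgaye tgh
Hunk 6: at line 1 remove [gacv] add [csmfg] -> 5 lines: kmk bgy csmfg xgaye tgh
Hunk 7: at line 1 remove [csmfg] add [fbzg] -> 5 lines: kmk bgy fbzg xgaye tgh

Answer: kmk
bgy
fbzg
xgaye
tgh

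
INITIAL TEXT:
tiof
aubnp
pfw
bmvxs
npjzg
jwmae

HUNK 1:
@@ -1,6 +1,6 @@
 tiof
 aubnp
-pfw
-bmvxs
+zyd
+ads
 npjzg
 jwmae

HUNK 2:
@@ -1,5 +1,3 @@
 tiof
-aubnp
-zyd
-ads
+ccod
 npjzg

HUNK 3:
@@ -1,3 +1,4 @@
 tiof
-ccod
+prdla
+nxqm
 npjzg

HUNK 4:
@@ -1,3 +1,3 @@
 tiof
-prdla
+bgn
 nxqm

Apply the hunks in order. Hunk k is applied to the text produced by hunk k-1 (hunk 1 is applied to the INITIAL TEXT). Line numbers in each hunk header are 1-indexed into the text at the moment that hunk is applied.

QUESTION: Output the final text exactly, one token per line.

Hunk 1: at line 1 remove [pfw,bmvxs] add [zyd,ads] -> 6 lines: tiof aubnp zyd ads npjzg jwmae
Hunk 2: at line 1 remove [aubnp,zyd,ads] add [ccod] -> 4 lines: tiof ccod npjzg jwmae
Hunk 3: at line 1 remove [ccod] add [prdla,nxqm] -> 5 lines: tiof prdla nxqm npjzg jwmae
Hunk 4: at line 1 remove [prdla] add [bgn] -> 5 lines: tiof bgn nxqm npjzg jwmae

Answer: tiof
bgn
nxqm
npjzg
jwmae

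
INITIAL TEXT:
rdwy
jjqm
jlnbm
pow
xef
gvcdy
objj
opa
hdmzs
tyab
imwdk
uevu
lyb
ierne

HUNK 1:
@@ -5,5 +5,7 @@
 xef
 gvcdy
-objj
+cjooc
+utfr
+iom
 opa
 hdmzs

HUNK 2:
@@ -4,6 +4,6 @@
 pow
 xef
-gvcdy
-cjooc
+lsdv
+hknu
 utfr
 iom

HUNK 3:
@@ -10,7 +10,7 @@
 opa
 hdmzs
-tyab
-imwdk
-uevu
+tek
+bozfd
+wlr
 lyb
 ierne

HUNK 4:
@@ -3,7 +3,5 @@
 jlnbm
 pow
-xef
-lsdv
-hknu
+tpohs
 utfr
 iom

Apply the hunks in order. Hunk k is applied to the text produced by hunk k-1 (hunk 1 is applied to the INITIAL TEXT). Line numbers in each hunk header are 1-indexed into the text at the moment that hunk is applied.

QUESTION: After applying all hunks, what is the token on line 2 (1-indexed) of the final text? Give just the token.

Hunk 1: at line 5 remove [objj] add [cjooc,utfr,iom] -> 16 lines: rdwy jjqm jlnbm pow xef gvcdy cjooc utfr iom opa hdmzs tyab imwdk uevu lyb ierne
Hunk 2: at line 4 remove [gvcdy,cjooc] add [lsdv,hknu] -> 16 lines: rdwy jjqm jlnbm pow xef lsdv hknu utfr iom opa hdmzs tyab imwdk uevu lyb ierne
Hunk 3: at line 10 remove [tyab,imwdk,uevu] add [tek,bozfd,wlr] -> 16 lines: rdwy jjqm jlnbm pow xef lsdv hknu utfr iom opa hdmzs tek bozfd wlr lyb ierne
Hunk 4: at line 3 remove [xef,lsdv,hknu] add [tpohs] -> 14 lines: rdwy jjqm jlnbm pow tpohs utfr iom opa hdmzs tek bozfd wlr lyb ierne
Final line 2: jjqm

Answer: jjqm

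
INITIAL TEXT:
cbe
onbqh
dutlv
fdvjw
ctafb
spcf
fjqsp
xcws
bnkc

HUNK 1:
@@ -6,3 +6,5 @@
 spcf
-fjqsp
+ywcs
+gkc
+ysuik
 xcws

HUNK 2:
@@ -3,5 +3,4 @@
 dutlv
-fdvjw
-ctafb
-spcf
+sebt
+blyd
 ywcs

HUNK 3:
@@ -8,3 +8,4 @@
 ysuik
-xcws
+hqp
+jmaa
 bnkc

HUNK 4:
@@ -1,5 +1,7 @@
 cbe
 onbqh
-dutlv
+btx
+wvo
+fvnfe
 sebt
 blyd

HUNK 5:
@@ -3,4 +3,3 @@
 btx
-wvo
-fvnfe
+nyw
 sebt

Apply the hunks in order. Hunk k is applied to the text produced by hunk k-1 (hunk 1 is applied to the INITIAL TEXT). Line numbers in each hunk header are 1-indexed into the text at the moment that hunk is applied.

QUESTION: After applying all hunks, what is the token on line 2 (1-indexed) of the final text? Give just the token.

Hunk 1: at line 6 remove [fjqsp] add [ywcs,gkc,ysuik] -> 11 lines: cbe onbqh dutlv fdvjw ctafb spcf ywcs gkc ysuik xcws bnkc
Hunk 2: at line 3 remove [fdvjw,ctafb,spcf] add [sebt,blyd] -> 10 lines: cbe onbqh dutlv sebt blyd ywcs gkc ysuik xcws bnkc
Hunk 3: at line 8 remove [xcws] add [hqp,jmaa] -> 11 lines: cbe onbqh dutlv sebt blyd ywcs gkc ysuik hqp jmaa bnkc
Hunk 4: at line 1 remove [dutlv] add [btx,wvo,fvnfe] -> 13 lines: cbe onbqh btx wvo fvnfe sebt blyd ywcs gkc ysuik hqp jmaa bnkc
Hunk 5: at line 3 remove [wvo,fvnfe] add [nyw] -> 12 lines: cbe onbqh btx nyw sebt blyd ywcs gkc ysuik hqp jmaa bnkc
Final line 2: onbqh

Answer: onbqh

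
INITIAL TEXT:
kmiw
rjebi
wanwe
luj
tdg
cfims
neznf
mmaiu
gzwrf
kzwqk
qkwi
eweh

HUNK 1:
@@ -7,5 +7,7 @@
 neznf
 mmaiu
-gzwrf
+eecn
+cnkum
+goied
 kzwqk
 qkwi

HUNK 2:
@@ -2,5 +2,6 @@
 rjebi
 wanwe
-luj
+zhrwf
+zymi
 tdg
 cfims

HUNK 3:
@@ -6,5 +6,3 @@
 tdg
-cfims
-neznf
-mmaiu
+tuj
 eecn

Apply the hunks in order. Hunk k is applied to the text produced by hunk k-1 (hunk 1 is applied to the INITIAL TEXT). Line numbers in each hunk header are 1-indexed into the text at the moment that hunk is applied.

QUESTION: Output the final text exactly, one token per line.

Answer: kmiw
rjebi
wanwe
zhrwf
zymi
tdg
tuj
eecn
cnkum
goied
kzwqk
qkwi
eweh

Derivation:
Hunk 1: at line 7 remove [gzwrf] add [eecn,cnkum,goied] -> 14 lines: kmiw rjebi wanwe luj tdg cfims neznf mmaiu eecn cnkum goied kzwqk qkwi eweh
Hunk 2: at line 2 remove [luj] add [zhrwf,zymi] -> 15 lines: kmiw rjebi wanwe zhrwf zymi tdg cfims neznf mmaiu eecn cnkum goied kzwqk qkwi eweh
Hunk 3: at line 6 remove [cfims,neznf,mmaiu] add [tuj] -> 13 lines: kmiw rjebi wanwe zhrwf zymi tdg tuj eecn cnkum goied kzwqk qkwi eweh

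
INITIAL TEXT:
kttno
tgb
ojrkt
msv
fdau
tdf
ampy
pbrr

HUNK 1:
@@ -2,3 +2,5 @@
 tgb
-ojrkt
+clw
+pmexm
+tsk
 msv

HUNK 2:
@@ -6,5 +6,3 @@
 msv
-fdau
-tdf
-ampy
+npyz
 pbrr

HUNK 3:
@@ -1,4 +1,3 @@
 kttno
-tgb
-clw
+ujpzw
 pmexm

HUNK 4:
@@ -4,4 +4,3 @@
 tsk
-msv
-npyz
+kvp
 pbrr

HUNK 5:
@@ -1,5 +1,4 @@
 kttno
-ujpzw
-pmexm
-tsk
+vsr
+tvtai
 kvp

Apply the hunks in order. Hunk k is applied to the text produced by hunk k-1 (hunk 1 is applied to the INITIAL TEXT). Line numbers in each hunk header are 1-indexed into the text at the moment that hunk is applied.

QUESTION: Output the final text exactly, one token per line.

Answer: kttno
vsr
tvtai
kvp
pbrr

Derivation:
Hunk 1: at line 2 remove [ojrkt] add [clw,pmexm,tsk] -> 10 lines: kttno tgb clw pmexm tsk msv fdau tdf ampy pbrr
Hunk 2: at line 6 remove [fdau,tdf,ampy] add [npyz] -> 8 lines: kttno tgb clw pmexm tsk msv npyz pbrr
Hunk 3: at line 1 remove [tgb,clw] add [ujpzw] -> 7 lines: kttno ujpzw pmexm tsk msv npyz pbrr
Hunk 4: at line 4 remove [msv,npyz] add [kvp] -> 6 lines: kttno ujpzw pmexm tsk kvp pbrr
Hunk 5: at line 1 remove [ujpzw,pmexm,tsk] add [vsr,tvtai] -> 5 lines: kttno vsr tvtai kvp pbrr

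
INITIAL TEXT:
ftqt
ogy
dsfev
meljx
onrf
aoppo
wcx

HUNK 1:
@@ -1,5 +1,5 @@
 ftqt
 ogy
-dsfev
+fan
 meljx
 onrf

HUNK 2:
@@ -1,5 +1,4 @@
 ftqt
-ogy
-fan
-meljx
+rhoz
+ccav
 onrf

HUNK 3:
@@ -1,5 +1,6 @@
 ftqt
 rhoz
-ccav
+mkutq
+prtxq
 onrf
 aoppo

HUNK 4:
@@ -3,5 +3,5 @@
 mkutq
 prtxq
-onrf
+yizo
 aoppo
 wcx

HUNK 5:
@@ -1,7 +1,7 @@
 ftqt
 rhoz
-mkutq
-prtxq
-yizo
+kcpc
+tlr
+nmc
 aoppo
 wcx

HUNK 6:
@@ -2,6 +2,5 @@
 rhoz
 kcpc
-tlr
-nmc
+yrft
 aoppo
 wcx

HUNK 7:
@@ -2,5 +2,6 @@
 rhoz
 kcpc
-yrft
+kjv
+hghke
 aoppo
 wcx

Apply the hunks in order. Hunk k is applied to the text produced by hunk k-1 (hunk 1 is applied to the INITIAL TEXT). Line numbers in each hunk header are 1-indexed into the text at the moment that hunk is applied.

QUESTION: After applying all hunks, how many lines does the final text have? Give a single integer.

Answer: 7

Derivation:
Hunk 1: at line 1 remove [dsfev] add [fan] -> 7 lines: ftqt ogy fan meljx onrf aoppo wcx
Hunk 2: at line 1 remove [ogy,fan,meljx] add [rhoz,ccav] -> 6 lines: ftqt rhoz ccav onrf aoppo wcx
Hunk 3: at line 1 remove [ccav] add [mkutq,prtxq] -> 7 lines: ftqt rhoz mkutq prtxq onrf aoppo wcx
Hunk 4: at line 3 remove [onrf] add [yizo] -> 7 lines: ftqt rhoz mkutq prtxq yizo aoppo wcx
Hunk 5: at line 1 remove [mkutq,prtxq,yizo] add [kcpc,tlr,nmc] -> 7 lines: ftqt rhoz kcpc tlr nmc aoppo wcx
Hunk 6: at line 2 remove [tlr,nmc] add [yrft] -> 6 lines: ftqt rhoz kcpc yrft aoppo wcx
Hunk 7: at line 2 remove [yrft] add [kjv,hghke] -> 7 lines: ftqt rhoz kcpc kjv hghke aoppo wcx
Final line count: 7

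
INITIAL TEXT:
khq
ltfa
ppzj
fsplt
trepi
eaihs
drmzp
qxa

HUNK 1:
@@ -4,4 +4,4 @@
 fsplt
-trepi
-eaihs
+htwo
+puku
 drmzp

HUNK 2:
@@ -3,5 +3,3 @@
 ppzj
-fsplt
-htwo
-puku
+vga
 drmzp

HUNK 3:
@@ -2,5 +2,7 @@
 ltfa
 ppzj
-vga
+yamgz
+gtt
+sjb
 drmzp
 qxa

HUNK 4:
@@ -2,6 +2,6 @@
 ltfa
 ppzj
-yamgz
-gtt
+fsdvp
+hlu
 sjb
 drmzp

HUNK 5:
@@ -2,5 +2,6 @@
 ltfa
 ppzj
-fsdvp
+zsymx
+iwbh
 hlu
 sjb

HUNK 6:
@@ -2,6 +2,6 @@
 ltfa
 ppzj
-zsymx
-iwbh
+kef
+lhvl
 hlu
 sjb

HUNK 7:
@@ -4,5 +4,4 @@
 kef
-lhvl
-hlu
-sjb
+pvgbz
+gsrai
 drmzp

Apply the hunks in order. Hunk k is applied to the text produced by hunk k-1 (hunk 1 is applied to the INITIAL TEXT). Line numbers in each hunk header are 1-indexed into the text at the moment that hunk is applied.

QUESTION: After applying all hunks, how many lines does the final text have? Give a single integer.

Answer: 8

Derivation:
Hunk 1: at line 4 remove [trepi,eaihs] add [htwo,puku] -> 8 lines: khq ltfa ppzj fsplt htwo puku drmzp qxa
Hunk 2: at line 3 remove [fsplt,htwo,puku] add [vga] -> 6 lines: khq ltfa ppzj vga drmzp qxa
Hunk 3: at line 2 remove [vga] add [yamgz,gtt,sjb] -> 8 lines: khq ltfa ppzj yamgz gtt sjb drmzp qxa
Hunk 4: at line 2 remove [yamgz,gtt] add [fsdvp,hlu] -> 8 lines: khq ltfa ppzj fsdvp hlu sjb drmzp qxa
Hunk 5: at line 2 remove [fsdvp] add [zsymx,iwbh] -> 9 lines: khq ltfa ppzj zsymx iwbh hlu sjb drmzp qxa
Hunk 6: at line 2 remove [zsymx,iwbh] add [kef,lhvl] -> 9 lines: khq ltfa ppzj kef lhvl hlu sjb drmzp qxa
Hunk 7: at line 4 remove [lhvl,hlu,sjb] add [pvgbz,gsrai] -> 8 lines: khq ltfa ppzj kef pvgbz gsrai drmzp qxa
Final line count: 8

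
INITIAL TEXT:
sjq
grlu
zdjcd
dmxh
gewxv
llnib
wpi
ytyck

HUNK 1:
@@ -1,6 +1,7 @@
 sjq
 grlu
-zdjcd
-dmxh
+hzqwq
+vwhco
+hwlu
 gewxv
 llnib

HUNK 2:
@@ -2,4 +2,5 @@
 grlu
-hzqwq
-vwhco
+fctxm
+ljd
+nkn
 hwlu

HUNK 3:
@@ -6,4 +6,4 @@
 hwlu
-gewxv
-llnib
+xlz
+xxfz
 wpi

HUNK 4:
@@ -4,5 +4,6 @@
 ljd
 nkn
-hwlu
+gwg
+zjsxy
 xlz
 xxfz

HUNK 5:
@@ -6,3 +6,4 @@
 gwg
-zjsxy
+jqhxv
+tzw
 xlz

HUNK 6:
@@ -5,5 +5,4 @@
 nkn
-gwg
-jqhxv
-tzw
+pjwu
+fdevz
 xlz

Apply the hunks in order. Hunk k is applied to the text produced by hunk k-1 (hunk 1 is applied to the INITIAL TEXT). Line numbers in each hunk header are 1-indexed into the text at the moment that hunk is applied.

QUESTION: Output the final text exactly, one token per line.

Answer: sjq
grlu
fctxm
ljd
nkn
pjwu
fdevz
xlz
xxfz
wpi
ytyck

Derivation:
Hunk 1: at line 1 remove [zdjcd,dmxh] add [hzqwq,vwhco,hwlu] -> 9 lines: sjq grlu hzqwq vwhco hwlu gewxv llnib wpi ytyck
Hunk 2: at line 2 remove [hzqwq,vwhco] add [fctxm,ljd,nkn] -> 10 lines: sjq grlu fctxm ljd nkn hwlu gewxv llnib wpi ytyck
Hunk 3: at line 6 remove [gewxv,llnib] add [xlz,xxfz] -> 10 lines: sjq grlu fctxm ljd nkn hwlu xlz xxfz wpi ytyck
Hunk 4: at line 4 remove [hwlu] add [gwg,zjsxy] -> 11 lines: sjq grlu fctxm ljd nkn gwg zjsxy xlz xxfz wpi ytyck
Hunk 5: at line 6 remove [zjsxy] add [jqhxv,tzw] -> 12 lines: sjq grlu fctxm ljd nkn gwg jqhxv tzw xlz xxfz wpi ytyck
Hunk 6: at line 5 remove [gwg,jqhxv,tzw] add [pjwu,fdevz] -> 11 lines: sjq grlu fctxm ljd nkn pjwu fdevz xlz xxfz wpi ytyck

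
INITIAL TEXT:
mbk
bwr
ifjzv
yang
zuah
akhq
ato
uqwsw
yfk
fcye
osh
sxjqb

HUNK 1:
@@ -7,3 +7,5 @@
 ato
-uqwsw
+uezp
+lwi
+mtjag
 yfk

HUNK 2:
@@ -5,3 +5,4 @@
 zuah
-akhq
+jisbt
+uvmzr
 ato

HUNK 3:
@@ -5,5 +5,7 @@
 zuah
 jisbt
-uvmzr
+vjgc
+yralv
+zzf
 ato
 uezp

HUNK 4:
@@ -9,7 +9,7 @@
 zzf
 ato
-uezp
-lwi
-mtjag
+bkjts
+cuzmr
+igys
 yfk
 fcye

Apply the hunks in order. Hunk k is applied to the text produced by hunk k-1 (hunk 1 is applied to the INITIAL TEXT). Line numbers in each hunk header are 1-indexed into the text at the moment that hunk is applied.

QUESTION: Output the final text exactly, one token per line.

Hunk 1: at line 7 remove [uqwsw] add [uezp,lwi,mtjag] -> 14 lines: mbk bwr ifjzv yang zuah akhq ato uezp lwi mtjag yfk fcye osh sxjqb
Hunk 2: at line 5 remove [akhq] add [jisbt,uvmzr] -> 15 lines: mbk bwr ifjzv yang zuah jisbt uvmzr ato uezp lwi mtjag yfk fcye osh sxjqb
Hunk 3: at line 5 remove [uvmzr] add [vjgc,yralv,zzf] -> 17 lines: mbk bwr ifjzv yang zuah jisbt vjgc yralv zzf ato uezp lwi mtjag yfk fcye osh sxjqb
Hunk 4: at line 9 remove [uezp,lwi,mtjag] add [bkjts,cuzmr,igys] -> 17 lines: mbk bwr ifjzv yang zuah jisbt vjgc yralv zzf ato bkjts cuzmr igys yfk fcye osh sxjqb

Answer: mbk
bwr
ifjzv
yang
zuah
jisbt
vjgc
yralv
zzf
ato
bkjts
cuzmr
igys
yfk
fcye
osh
sxjqb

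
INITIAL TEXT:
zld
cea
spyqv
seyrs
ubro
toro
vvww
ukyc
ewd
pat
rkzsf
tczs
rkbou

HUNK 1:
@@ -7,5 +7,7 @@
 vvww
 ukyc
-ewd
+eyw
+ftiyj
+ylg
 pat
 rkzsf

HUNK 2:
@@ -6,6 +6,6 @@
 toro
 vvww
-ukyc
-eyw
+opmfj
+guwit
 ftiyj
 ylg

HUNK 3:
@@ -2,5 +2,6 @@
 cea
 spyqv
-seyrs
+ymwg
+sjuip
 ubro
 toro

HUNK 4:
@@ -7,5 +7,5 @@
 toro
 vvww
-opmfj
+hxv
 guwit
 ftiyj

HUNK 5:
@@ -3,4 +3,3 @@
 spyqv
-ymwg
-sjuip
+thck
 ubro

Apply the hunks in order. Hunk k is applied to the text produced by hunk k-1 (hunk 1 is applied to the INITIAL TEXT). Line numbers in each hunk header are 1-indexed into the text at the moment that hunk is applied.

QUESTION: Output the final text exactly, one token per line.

Hunk 1: at line 7 remove [ewd] add [eyw,ftiyj,ylg] -> 15 lines: zld cea spyqv seyrs ubro toro vvww ukyc eyw ftiyj ylg pat rkzsf tczs rkbou
Hunk 2: at line 6 remove [ukyc,eyw] add [opmfj,guwit] -> 15 lines: zld cea spyqv seyrs ubro toro vvww opmfj guwit ftiyj ylg pat rkzsf tczs rkbou
Hunk 3: at line 2 remove [seyrs] add [ymwg,sjuip] -> 16 lines: zld cea spyqv ymwg sjuip ubro toro vvww opmfj guwit ftiyj ylg pat rkzsf tczs rkbou
Hunk 4: at line 7 remove [opmfj] add [hxv] -> 16 lines: zld cea spyqv ymwg sjuip ubro toro vvww hxv guwit ftiyj ylg pat rkzsf tczs rkbou
Hunk 5: at line 3 remove [ymwg,sjuip] add [thck] -> 15 lines: zld cea spyqv thck ubro toro vvww hxv guwit ftiyj ylg pat rkzsf tczs rkbou

Answer: zld
cea
spyqv
thck
ubro
toro
vvww
hxv
guwit
ftiyj
ylg
pat
rkzsf
tczs
rkbou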